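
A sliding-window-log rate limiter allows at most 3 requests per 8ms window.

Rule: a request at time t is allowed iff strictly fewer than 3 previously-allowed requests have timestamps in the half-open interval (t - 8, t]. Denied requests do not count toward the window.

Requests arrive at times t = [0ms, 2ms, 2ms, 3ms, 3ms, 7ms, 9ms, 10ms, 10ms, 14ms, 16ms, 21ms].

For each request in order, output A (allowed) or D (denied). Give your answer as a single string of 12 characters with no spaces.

Tracking allowed requests in the window:
  req#1 t=0ms: ALLOW
  req#2 t=2ms: ALLOW
  req#3 t=2ms: ALLOW
  req#4 t=3ms: DENY
  req#5 t=3ms: DENY
  req#6 t=7ms: DENY
  req#7 t=9ms: ALLOW
  req#8 t=10ms: ALLOW
  req#9 t=10ms: ALLOW
  req#10 t=14ms: DENY
  req#11 t=16ms: DENY
  req#12 t=21ms: ALLOW

Answer: AAADDDAAADDA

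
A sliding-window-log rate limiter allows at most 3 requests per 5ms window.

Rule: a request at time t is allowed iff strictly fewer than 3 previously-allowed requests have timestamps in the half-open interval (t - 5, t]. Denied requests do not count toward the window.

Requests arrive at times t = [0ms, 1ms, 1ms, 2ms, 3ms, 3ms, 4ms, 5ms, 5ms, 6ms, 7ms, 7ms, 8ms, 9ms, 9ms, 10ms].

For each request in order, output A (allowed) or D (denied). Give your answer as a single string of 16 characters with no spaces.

Answer: AAADDDDADAADDDDA

Derivation:
Tracking allowed requests in the window:
  req#1 t=0ms: ALLOW
  req#2 t=1ms: ALLOW
  req#3 t=1ms: ALLOW
  req#4 t=2ms: DENY
  req#5 t=3ms: DENY
  req#6 t=3ms: DENY
  req#7 t=4ms: DENY
  req#8 t=5ms: ALLOW
  req#9 t=5ms: DENY
  req#10 t=6ms: ALLOW
  req#11 t=7ms: ALLOW
  req#12 t=7ms: DENY
  req#13 t=8ms: DENY
  req#14 t=9ms: DENY
  req#15 t=9ms: DENY
  req#16 t=10ms: ALLOW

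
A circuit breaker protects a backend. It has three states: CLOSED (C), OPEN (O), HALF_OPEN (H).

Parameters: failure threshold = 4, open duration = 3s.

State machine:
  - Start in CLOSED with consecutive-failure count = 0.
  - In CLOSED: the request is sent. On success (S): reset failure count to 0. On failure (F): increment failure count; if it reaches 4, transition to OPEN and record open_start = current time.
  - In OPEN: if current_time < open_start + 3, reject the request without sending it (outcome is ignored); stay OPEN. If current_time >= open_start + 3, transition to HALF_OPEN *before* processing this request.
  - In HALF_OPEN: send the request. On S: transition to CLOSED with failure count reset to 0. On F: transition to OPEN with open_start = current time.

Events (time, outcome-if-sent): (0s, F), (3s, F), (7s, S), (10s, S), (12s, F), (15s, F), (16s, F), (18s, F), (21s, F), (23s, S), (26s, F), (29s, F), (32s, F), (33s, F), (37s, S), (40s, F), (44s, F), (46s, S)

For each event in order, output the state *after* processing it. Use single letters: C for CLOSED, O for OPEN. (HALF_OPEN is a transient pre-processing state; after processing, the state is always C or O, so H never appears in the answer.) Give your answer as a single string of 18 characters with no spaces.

State after each event:
  event#1 t=0s outcome=F: state=CLOSED
  event#2 t=3s outcome=F: state=CLOSED
  event#3 t=7s outcome=S: state=CLOSED
  event#4 t=10s outcome=S: state=CLOSED
  event#5 t=12s outcome=F: state=CLOSED
  event#6 t=15s outcome=F: state=CLOSED
  event#7 t=16s outcome=F: state=CLOSED
  event#8 t=18s outcome=F: state=OPEN
  event#9 t=21s outcome=F: state=OPEN
  event#10 t=23s outcome=S: state=OPEN
  event#11 t=26s outcome=F: state=OPEN
  event#12 t=29s outcome=F: state=OPEN
  event#13 t=32s outcome=F: state=OPEN
  event#14 t=33s outcome=F: state=OPEN
  event#15 t=37s outcome=S: state=CLOSED
  event#16 t=40s outcome=F: state=CLOSED
  event#17 t=44s outcome=F: state=CLOSED
  event#18 t=46s outcome=S: state=CLOSED

Answer: CCCCCCCOOOOOOOCCCC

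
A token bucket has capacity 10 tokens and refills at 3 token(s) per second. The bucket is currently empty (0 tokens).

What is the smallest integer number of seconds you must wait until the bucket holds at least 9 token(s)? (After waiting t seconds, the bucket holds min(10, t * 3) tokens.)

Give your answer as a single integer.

Answer: 3

Derivation:
Need t * 3 >= 9, so t >= 9/3.
Smallest integer t = ceil(9/3) = 3.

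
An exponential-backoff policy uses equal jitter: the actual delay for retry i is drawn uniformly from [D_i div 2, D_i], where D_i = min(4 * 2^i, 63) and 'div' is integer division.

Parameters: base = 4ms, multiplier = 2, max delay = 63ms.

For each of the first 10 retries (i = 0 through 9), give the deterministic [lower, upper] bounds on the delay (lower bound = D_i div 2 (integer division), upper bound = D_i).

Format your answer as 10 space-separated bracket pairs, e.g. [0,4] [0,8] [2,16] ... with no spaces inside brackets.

Answer: [2,4] [4,8] [8,16] [16,32] [31,63] [31,63] [31,63] [31,63] [31,63] [31,63]

Derivation:
Computing bounds per retry:
  i=0: D_i=min(4*2^0,63)=4, bounds=[2,4]
  i=1: D_i=min(4*2^1,63)=8, bounds=[4,8]
  i=2: D_i=min(4*2^2,63)=16, bounds=[8,16]
  i=3: D_i=min(4*2^3,63)=32, bounds=[16,32]
  i=4: D_i=min(4*2^4,63)=63, bounds=[31,63]
  i=5: D_i=min(4*2^5,63)=63, bounds=[31,63]
  i=6: D_i=min(4*2^6,63)=63, bounds=[31,63]
  i=7: D_i=min(4*2^7,63)=63, bounds=[31,63]
  i=8: D_i=min(4*2^8,63)=63, bounds=[31,63]
  i=9: D_i=min(4*2^9,63)=63, bounds=[31,63]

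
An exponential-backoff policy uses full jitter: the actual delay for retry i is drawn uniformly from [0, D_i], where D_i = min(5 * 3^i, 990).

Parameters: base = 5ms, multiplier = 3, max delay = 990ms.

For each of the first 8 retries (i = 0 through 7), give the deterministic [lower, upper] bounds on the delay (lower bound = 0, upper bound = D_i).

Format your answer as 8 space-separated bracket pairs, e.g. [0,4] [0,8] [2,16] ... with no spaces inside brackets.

Computing bounds per retry:
  i=0: D_i=min(5*3^0,990)=5, bounds=[0,5]
  i=1: D_i=min(5*3^1,990)=15, bounds=[0,15]
  i=2: D_i=min(5*3^2,990)=45, bounds=[0,45]
  i=3: D_i=min(5*3^3,990)=135, bounds=[0,135]
  i=4: D_i=min(5*3^4,990)=405, bounds=[0,405]
  i=5: D_i=min(5*3^5,990)=990, bounds=[0,990]
  i=6: D_i=min(5*3^6,990)=990, bounds=[0,990]
  i=7: D_i=min(5*3^7,990)=990, bounds=[0,990]

Answer: [0,5] [0,15] [0,45] [0,135] [0,405] [0,990] [0,990] [0,990]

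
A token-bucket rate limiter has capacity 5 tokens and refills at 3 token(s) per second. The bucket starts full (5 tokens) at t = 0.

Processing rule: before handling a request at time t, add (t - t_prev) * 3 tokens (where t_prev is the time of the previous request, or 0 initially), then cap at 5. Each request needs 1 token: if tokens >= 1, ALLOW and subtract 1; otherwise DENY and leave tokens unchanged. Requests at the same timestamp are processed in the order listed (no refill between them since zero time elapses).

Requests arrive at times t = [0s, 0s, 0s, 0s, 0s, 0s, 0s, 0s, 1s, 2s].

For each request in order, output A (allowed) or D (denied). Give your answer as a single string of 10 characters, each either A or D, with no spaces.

Answer: AAAAADDDAA

Derivation:
Simulating step by step:
  req#1 t=0s: ALLOW
  req#2 t=0s: ALLOW
  req#3 t=0s: ALLOW
  req#4 t=0s: ALLOW
  req#5 t=0s: ALLOW
  req#6 t=0s: DENY
  req#7 t=0s: DENY
  req#8 t=0s: DENY
  req#9 t=1s: ALLOW
  req#10 t=2s: ALLOW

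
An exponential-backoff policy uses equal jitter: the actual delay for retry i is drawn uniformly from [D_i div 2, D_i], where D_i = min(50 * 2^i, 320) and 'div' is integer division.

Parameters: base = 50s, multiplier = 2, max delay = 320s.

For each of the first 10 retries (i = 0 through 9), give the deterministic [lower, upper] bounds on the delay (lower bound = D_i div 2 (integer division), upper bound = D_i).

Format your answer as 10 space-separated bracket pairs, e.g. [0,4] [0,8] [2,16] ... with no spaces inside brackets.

Answer: [25,50] [50,100] [100,200] [160,320] [160,320] [160,320] [160,320] [160,320] [160,320] [160,320]

Derivation:
Computing bounds per retry:
  i=0: D_i=min(50*2^0,320)=50, bounds=[25,50]
  i=1: D_i=min(50*2^1,320)=100, bounds=[50,100]
  i=2: D_i=min(50*2^2,320)=200, bounds=[100,200]
  i=3: D_i=min(50*2^3,320)=320, bounds=[160,320]
  i=4: D_i=min(50*2^4,320)=320, bounds=[160,320]
  i=5: D_i=min(50*2^5,320)=320, bounds=[160,320]
  i=6: D_i=min(50*2^6,320)=320, bounds=[160,320]
  i=7: D_i=min(50*2^7,320)=320, bounds=[160,320]
  i=8: D_i=min(50*2^8,320)=320, bounds=[160,320]
  i=9: D_i=min(50*2^9,320)=320, bounds=[160,320]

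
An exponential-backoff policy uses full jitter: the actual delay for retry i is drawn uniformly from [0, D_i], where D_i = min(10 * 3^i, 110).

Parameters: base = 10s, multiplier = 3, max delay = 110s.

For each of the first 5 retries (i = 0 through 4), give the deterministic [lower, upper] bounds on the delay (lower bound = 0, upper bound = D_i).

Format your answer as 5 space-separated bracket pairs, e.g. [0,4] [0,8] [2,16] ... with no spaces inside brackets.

Answer: [0,10] [0,30] [0,90] [0,110] [0,110]

Derivation:
Computing bounds per retry:
  i=0: D_i=min(10*3^0,110)=10, bounds=[0,10]
  i=1: D_i=min(10*3^1,110)=30, bounds=[0,30]
  i=2: D_i=min(10*3^2,110)=90, bounds=[0,90]
  i=3: D_i=min(10*3^3,110)=110, bounds=[0,110]
  i=4: D_i=min(10*3^4,110)=110, bounds=[0,110]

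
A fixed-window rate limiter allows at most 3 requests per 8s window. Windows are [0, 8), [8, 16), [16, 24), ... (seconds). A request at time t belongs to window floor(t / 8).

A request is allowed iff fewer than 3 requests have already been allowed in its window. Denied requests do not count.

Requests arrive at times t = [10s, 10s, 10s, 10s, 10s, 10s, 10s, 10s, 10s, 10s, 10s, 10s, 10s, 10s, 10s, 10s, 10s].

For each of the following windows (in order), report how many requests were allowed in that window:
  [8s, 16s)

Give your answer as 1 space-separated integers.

Answer: 3

Derivation:
Processing requests:
  req#1 t=10s (window 1): ALLOW
  req#2 t=10s (window 1): ALLOW
  req#3 t=10s (window 1): ALLOW
  req#4 t=10s (window 1): DENY
  req#5 t=10s (window 1): DENY
  req#6 t=10s (window 1): DENY
  req#7 t=10s (window 1): DENY
  req#8 t=10s (window 1): DENY
  req#9 t=10s (window 1): DENY
  req#10 t=10s (window 1): DENY
  req#11 t=10s (window 1): DENY
  req#12 t=10s (window 1): DENY
  req#13 t=10s (window 1): DENY
  req#14 t=10s (window 1): DENY
  req#15 t=10s (window 1): DENY
  req#16 t=10s (window 1): DENY
  req#17 t=10s (window 1): DENY

Allowed counts by window: 3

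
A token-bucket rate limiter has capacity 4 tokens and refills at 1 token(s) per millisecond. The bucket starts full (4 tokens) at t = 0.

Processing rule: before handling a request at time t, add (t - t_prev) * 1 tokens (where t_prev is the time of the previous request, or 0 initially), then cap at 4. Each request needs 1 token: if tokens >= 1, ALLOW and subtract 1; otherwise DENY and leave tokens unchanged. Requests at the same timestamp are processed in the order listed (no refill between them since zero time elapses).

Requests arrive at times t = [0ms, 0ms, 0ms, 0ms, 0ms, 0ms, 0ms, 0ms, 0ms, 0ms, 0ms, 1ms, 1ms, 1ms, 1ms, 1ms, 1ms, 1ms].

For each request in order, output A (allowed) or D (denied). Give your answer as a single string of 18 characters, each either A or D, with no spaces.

Simulating step by step:
  req#1 t=0ms: ALLOW
  req#2 t=0ms: ALLOW
  req#3 t=0ms: ALLOW
  req#4 t=0ms: ALLOW
  req#5 t=0ms: DENY
  req#6 t=0ms: DENY
  req#7 t=0ms: DENY
  req#8 t=0ms: DENY
  req#9 t=0ms: DENY
  req#10 t=0ms: DENY
  req#11 t=0ms: DENY
  req#12 t=1ms: ALLOW
  req#13 t=1ms: DENY
  req#14 t=1ms: DENY
  req#15 t=1ms: DENY
  req#16 t=1ms: DENY
  req#17 t=1ms: DENY
  req#18 t=1ms: DENY

Answer: AAAADDDDDDDADDDDDD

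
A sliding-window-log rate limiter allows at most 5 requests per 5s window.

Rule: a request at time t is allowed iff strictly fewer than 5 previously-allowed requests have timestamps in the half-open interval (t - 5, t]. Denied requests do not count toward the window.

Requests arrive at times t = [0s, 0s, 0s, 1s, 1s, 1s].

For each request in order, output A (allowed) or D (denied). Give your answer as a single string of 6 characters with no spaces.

Answer: AAAAAD

Derivation:
Tracking allowed requests in the window:
  req#1 t=0s: ALLOW
  req#2 t=0s: ALLOW
  req#3 t=0s: ALLOW
  req#4 t=1s: ALLOW
  req#5 t=1s: ALLOW
  req#6 t=1s: DENY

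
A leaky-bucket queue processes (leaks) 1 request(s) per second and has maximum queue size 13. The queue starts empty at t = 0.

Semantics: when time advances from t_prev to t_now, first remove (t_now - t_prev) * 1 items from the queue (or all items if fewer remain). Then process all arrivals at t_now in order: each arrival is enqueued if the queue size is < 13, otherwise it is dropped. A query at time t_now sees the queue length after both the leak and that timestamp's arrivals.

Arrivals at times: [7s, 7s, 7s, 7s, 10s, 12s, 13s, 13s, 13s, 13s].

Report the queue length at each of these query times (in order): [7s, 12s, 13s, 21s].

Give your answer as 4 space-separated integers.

Queue lengths at query times:
  query t=7s: backlog = 4
  query t=12s: backlog = 1
  query t=13s: backlog = 4
  query t=21s: backlog = 0

Answer: 4 1 4 0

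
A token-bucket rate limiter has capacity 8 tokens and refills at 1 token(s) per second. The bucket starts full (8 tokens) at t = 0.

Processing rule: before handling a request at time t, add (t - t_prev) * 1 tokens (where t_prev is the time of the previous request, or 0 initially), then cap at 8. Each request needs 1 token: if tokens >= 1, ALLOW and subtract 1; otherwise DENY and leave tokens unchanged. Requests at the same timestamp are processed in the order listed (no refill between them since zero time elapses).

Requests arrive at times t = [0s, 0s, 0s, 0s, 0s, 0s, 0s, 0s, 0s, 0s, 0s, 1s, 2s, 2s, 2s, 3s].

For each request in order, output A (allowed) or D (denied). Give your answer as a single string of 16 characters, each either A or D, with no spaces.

Answer: AAAAAAAADDDAADDA

Derivation:
Simulating step by step:
  req#1 t=0s: ALLOW
  req#2 t=0s: ALLOW
  req#3 t=0s: ALLOW
  req#4 t=0s: ALLOW
  req#5 t=0s: ALLOW
  req#6 t=0s: ALLOW
  req#7 t=0s: ALLOW
  req#8 t=0s: ALLOW
  req#9 t=0s: DENY
  req#10 t=0s: DENY
  req#11 t=0s: DENY
  req#12 t=1s: ALLOW
  req#13 t=2s: ALLOW
  req#14 t=2s: DENY
  req#15 t=2s: DENY
  req#16 t=3s: ALLOW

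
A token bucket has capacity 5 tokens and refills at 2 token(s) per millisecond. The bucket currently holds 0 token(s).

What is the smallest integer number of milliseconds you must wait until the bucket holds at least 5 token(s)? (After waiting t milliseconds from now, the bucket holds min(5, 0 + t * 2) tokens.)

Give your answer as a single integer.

Need 0 + t * 2 >= 5, so t >= 5/2.
Smallest integer t = ceil(5/2) = 3.

Answer: 3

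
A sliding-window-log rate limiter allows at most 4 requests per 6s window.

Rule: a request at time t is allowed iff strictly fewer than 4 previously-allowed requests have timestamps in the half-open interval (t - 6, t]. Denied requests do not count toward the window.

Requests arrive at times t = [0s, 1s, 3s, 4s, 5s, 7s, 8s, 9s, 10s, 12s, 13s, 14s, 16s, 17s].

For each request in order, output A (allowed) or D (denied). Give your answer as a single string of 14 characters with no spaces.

Tracking allowed requests in the window:
  req#1 t=0s: ALLOW
  req#2 t=1s: ALLOW
  req#3 t=3s: ALLOW
  req#4 t=4s: ALLOW
  req#5 t=5s: DENY
  req#6 t=7s: ALLOW
  req#7 t=8s: ALLOW
  req#8 t=9s: ALLOW
  req#9 t=10s: ALLOW
  req#10 t=12s: DENY
  req#11 t=13s: ALLOW
  req#12 t=14s: ALLOW
  req#13 t=16s: ALLOW
  req#14 t=17s: ALLOW

Answer: AAAADAAAADAAAA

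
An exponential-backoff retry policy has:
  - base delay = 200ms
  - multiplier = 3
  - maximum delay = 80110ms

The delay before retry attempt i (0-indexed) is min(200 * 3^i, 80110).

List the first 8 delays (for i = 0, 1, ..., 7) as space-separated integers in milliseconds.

Computing each delay:
  i=0: min(200*3^0, 80110) = 200
  i=1: min(200*3^1, 80110) = 600
  i=2: min(200*3^2, 80110) = 1800
  i=3: min(200*3^3, 80110) = 5400
  i=4: min(200*3^4, 80110) = 16200
  i=5: min(200*3^5, 80110) = 48600
  i=6: min(200*3^6, 80110) = 80110
  i=7: min(200*3^7, 80110) = 80110

Answer: 200 600 1800 5400 16200 48600 80110 80110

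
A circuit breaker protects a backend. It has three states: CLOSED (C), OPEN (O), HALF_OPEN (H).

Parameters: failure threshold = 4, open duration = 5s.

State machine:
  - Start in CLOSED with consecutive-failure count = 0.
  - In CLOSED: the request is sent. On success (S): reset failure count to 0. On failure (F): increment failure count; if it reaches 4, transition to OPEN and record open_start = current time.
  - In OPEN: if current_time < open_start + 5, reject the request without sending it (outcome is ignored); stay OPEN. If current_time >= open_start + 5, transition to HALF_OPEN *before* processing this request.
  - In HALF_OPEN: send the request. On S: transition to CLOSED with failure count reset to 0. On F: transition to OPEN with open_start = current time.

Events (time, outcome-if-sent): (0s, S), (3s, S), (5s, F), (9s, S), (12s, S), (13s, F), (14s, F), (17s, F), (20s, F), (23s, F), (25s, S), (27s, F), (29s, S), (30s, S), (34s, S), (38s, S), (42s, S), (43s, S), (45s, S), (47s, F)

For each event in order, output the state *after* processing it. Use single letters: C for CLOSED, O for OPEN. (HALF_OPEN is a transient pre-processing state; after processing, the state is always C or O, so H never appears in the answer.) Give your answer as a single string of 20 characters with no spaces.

State after each event:
  event#1 t=0s outcome=S: state=CLOSED
  event#2 t=3s outcome=S: state=CLOSED
  event#3 t=5s outcome=F: state=CLOSED
  event#4 t=9s outcome=S: state=CLOSED
  event#5 t=12s outcome=S: state=CLOSED
  event#6 t=13s outcome=F: state=CLOSED
  event#7 t=14s outcome=F: state=CLOSED
  event#8 t=17s outcome=F: state=CLOSED
  event#9 t=20s outcome=F: state=OPEN
  event#10 t=23s outcome=F: state=OPEN
  event#11 t=25s outcome=S: state=CLOSED
  event#12 t=27s outcome=F: state=CLOSED
  event#13 t=29s outcome=S: state=CLOSED
  event#14 t=30s outcome=S: state=CLOSED
  event#15 t=34s outcome=S: state=CLOSED
  event#16 t=38s outcome=S: state=CLOSED
  event#17 t=42s outcome=S: state=CLOSED
  event#18 t=43s outcome=S: state=CLOSED
  event#19 t=45s outcome=S: state=CLOSED
  event#20 t=47s outcome=F: state=CLOSED

Answer: CCCCCCCCOOCCCCCCCCCC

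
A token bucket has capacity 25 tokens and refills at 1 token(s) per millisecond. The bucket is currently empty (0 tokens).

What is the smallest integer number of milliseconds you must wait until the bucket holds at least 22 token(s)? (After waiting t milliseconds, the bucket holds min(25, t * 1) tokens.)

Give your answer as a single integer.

Answer: 22

Derivation:
Need t * 1 >= 22, so t >= 22/1.
Smallest integer t = ceil(22/1) = 22.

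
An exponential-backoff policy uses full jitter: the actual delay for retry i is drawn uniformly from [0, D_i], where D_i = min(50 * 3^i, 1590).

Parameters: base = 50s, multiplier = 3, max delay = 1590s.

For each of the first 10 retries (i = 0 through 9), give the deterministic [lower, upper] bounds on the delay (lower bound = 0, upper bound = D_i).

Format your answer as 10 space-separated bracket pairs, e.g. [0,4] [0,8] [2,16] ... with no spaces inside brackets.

Computing bounds per retry:
  i=0: D_i=min(50*3^0,1590)=50, bounds=[0,50]
  i=1: D_i=min(50*3^1,1590)=150, bounds=[0,150]
  i=2: D_i=min(50*3^2,1590)=450, bounds=[0,450]
  i=3: D_i=min(50*3^3,1590)=1350, bounds=[0,1350]
  i=4: D_i=min(50*3^4,1590)=1590, bounds=[0,1590]
  i=5: D_i=min(50*3^5,1590)=1590, bounds=[0,1590]
  i=6: D_i=min(50*3^6,1590)=1590, bounds=[0,1590]
  i=7: D_i=min(50*3^7,1590)=1590, bounds=[0,1590]
  i=8: D_i=min(50*3^8,1590)=1590, bounds=[0,1590]
  i=9: D_i=min(50*3^9,1590)=1590, bounds=[0,1590]

Answer: [0,50] [0,150] [0,450] [0,1350] [0,1590] [0,1590] [0,1590] [0,1590] [0,1590] [0,1590]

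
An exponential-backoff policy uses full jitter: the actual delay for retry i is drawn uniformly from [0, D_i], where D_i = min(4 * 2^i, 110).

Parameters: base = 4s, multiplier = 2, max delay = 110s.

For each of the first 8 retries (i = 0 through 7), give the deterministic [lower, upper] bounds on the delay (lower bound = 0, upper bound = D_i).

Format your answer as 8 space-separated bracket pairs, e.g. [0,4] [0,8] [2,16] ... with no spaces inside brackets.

Computing bounds per retry:
  i=0: D_i=min(4*2^0,110)=4, bounds=[0,4]
  i=1: D_i=min(4*2^1,110)=8, bounds=[0,8]
  i=2: D_i=min(4*2^2,110)=16, bounds=[0,16]
  i=3: D_i=min(4*2^3,110)=32, bounds=[0,32]
  i=4: D_i=min(4*2^4,110)=64, bounds=[0,64]
  i=5: D_i=min(4*2^5,110)=110, bounds=[0,110]
  i=6: D_i=min(4*2^6,110)=110, bounds=[0,110]
  i=7: D_i=min(4*2^7,110)=110, bounds=[0,110]

Answer: [0,4] [0,8] [0,16] [0,32] [0,64] [0,110] [0,110] [0,110]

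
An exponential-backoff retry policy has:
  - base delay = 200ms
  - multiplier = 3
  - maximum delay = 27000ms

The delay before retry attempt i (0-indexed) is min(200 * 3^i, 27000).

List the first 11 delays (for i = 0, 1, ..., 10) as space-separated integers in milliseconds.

Answer: 200 600 1800 5400 16200 27000 27000 27000 27000 27000 27000

Derivation:
Computing each delay:
  i=0: min(200*3^0, 27000) = 200
  i=1: min(200*3^1, 27000) = 600
  i=2: min(200*3^2, 27000) = 1800
  i=3: min(200*3^3, 27000) = 5400
  i=4: min(200*3^4, 27000) = 16200
  i=5: min(200*3^5, 27000) = 27000
  i=6: min(200*3^6, 27000) = 27000
  i=7: min(200*3^7, 27000) = 27000
  i=8: min(200*3^8, 27000) = 27000
  i=9: min(200*3^9, 27000) = 27000
  i=10: min(200*3^10, 27000) = 27000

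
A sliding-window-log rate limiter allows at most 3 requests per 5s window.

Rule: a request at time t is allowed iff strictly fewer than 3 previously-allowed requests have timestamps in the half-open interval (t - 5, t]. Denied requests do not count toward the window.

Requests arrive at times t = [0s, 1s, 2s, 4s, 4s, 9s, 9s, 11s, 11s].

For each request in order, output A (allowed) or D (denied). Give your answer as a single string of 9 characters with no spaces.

Tracking allowed requests in the window:
  req#1 t=0s: ALLOW
  req#2 t=1s: ALLOW
  req#3 t=2s: ALLOW
  req#4 t=4s: DENY
  req#5 t=4s: DENY
  req#6 t=9s: ALLOW
  req#7 t=9s: ALLOW
  req#8 t=11s: ALLOW
  req#9 t=11s: DENY

Answer: AAADDAAAD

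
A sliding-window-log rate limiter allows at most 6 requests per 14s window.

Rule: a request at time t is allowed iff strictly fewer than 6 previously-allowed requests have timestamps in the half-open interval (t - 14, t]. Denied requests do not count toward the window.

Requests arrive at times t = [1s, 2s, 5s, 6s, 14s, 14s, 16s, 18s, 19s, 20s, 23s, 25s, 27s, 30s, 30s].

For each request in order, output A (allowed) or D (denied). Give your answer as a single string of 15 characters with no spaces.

Tracking allowed requests in the window:
  req#1 t=1s: ALLOW
  req#2 t=2s: ALLOW
  req#3 t=5s: ALLOW
  req#4 t=6s: ALLOW
  req#5 t=14s: ALLOW
  req#6 t=14s: ALLOW
  req#7 t=16s: ALLOW
  req#8 t=18s: ALLOW
  req#9 t=19s: ALLOW
  req#10 t=20s: ALLOW
  req#11 t=23s: DENY
  req#12 t=25s: DENY
  req#13 t=27s: DENY
  req#14 t=30s: ALLOW
  req#15 t=30s: ALLOW

Answer: AAAAAAAAAADDDAA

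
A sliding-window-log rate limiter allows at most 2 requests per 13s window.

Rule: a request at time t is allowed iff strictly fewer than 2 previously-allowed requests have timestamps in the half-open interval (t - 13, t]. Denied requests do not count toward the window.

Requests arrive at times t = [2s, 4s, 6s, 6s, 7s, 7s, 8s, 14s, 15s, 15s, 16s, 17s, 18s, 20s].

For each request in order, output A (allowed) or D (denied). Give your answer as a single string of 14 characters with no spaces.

Answer: AADDDDDDADDADD

Derivation:
Tracking allowed requests in the window:
  req#1 t=2s: ALLOW
  req#2 t=4s: ALLOW
  req#3 t=6s: DENY
  req#4 t=6s: DENY
  req#5 t=7s: DENY
  req#6 t=7s: DENY
  req#7 t=8s: DENY
  req#8 t=14s: DENY
  req#9 t=15s: ALLOW
  req#10 t=15s: DENY
  req#11 t=16s: DENY
  req#12 t=17s: ALLOW
  req#13 t=18s: DENY
  req#14 t=20s: DENY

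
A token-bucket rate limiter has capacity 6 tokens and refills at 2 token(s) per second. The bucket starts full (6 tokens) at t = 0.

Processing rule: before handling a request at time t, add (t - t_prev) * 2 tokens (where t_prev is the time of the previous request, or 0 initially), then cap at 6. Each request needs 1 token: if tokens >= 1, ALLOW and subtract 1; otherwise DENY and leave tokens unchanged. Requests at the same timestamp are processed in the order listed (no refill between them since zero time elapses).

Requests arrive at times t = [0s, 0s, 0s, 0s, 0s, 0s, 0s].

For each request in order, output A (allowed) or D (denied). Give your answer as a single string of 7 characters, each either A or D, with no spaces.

Simulating step by step:
  req#1 t=0s: ALLOW
  req#2 t=0s: ALLOW
  req#3 t=0s: ALLOW
  req#4 t=0s: ALLOW
  req#5 t=0s: ALLOW
  req#6 t=0s: ALLOW
  req#7 t=0s: DENY

Answer: AAAAAAD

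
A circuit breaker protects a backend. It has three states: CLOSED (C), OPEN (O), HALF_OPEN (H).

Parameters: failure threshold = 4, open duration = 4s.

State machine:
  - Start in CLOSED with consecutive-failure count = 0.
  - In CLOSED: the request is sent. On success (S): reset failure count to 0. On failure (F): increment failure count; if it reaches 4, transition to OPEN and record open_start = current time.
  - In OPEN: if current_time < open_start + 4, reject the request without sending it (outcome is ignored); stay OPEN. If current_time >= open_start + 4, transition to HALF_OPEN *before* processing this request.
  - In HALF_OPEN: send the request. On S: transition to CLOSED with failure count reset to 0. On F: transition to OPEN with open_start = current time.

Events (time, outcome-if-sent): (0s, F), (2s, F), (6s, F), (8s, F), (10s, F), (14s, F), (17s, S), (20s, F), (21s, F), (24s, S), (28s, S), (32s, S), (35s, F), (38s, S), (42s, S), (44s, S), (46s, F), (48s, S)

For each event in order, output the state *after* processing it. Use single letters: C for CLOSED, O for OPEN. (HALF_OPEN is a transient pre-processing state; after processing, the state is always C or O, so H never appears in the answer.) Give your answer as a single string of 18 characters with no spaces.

State after each event:
  event#1 t=0s outcome=F: state=CLOSED
  event#2 t=2s outcome=F: state=CLOSED
  event#3 t=6s outcome=F: state=CLOSED
  event#4 t=8s outcome=F: state=OPEN
  event#5 t=10s outcome=F: state=OPEN
  event#6 t=14s outcome=F: state=OPEN
  event#7 t=17s outcome=S: state=OPEN
  event#8 t=20s outcome=F: state=OPEN
  event#9 t=21s outcome=F: state=OPEN
  event#10 t=24s outcome=S: state=CLOSED
  event#11 t=28s outcome=S: state=CLOSED
  event#12 t=32s outcome=S: state=CLOSED
  event#13 t=35s outcome=F: state=CLOSED
  event#14 t=38s outcome=S: state=CLOSED
  event#15 t=42s outcome=S: state=CLOSED
  event#16 t=44s outcome=S: state=CLOSED
  event#17 t=46s outcome=F: state=CLOSED
  event#18 t=48s outcome=S: state=CLOSED

Answer: CCCOOOOOOCCCCCCCCC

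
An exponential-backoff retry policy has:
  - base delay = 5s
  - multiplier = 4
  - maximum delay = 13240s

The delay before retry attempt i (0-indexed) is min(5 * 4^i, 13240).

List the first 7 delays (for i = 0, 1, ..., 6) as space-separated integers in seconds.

Answer: 5 20 80 320 1280 5120 13240

Derivation:
Computing each delay:
  i=0: min(5*4^0, 13240) = 5
  i=1: min(5*4^1, 13240) = 20
  i=2: min(5*4^2, 13240) = 80
  i=3: min(5*4^3, 13240) = 320
  i=4: min(5*4^4, 13240) = 1280
  i=5: min(5*4^5, 13240) = 5120
  i=6: min(5*4^6, 13240) = 13240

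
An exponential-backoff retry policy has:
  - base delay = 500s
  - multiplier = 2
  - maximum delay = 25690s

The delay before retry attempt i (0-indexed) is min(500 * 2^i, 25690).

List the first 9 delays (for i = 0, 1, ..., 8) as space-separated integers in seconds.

Answer: 500 1000 2000 4000 8000 16000 25690 25690 25690

Derivation:
Computing each delay:
  i=0: min(500*2^0, 25690) = 500
  i=1: min(500*2^1, 25690) = 1000
  i=2: min(500*2^2, 25690) = 2000
  i=3: min(500*2^3, 25690) = 4000
  i=4: min(500*2^4, 25690) = 8000
  i=5: min(500*2^5, 25690) = 16000
  i=6: min(500*2^6, 25690) = 25690
  i=7: min(500*2^7, 25690) = 25690
  i=8: min(500*2^8, 25690) = 25690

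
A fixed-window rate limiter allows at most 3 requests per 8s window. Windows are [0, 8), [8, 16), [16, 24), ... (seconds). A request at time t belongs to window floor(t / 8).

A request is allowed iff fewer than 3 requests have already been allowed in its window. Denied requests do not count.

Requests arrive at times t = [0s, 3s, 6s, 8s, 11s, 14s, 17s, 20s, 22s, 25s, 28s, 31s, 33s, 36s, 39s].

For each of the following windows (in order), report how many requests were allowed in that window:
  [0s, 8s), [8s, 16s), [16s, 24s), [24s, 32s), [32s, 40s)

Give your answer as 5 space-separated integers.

Processing requests:
  req#1 t=0s (window 0): ALLOW
  req#2 t=3s (window 0): ALLOW
  req#3 t=6s (window 0): ALLOW
  req#4 t=8s (window 1): ALLOW
  req#5 t=11s (window 1): ALLOW
  req#6 t=14s (window 1): ALLOW
  req#7 t=17s (window 2): ALLOW
  req#8 t=20s (window 2): ALLOW
  req#9 t=22s (window 2): ALLOW
  req#10 t=25s (window 3): ALLOW
  req#11 t=28s (window 3): ALLOW
  req#12 t=31s (window 3): ALLOW
  req#13 t=33s (window 4): ALLOW
  req#14 t=36s (window 4): ALLOW
  req#15 t=39s (window 4): ALLOW

Allowed counts by window: 3 3 3 3 3

Answer: 3 3 3 3 3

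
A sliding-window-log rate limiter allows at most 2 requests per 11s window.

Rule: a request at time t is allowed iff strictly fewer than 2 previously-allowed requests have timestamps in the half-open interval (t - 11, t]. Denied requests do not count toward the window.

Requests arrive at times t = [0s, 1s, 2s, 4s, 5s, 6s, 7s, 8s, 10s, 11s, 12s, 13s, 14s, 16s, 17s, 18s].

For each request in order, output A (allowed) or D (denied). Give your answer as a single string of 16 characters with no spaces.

Answer: AADDDDDDDAADDDDD

Derivation:
Tracking allowed requests in the window:
  req#1 t=0s: ALLOW
  req#2 t=1s: ALLOW
  req#3 t=2s: DENY
  req#4 t=4s: DENY
  req#5 t=5s: DENY
  req#6 t=6s: DENY
  req#7 t=7s: DENY
  req#8 t=8s: DENY
  req#9 t=10s: DENY
  req#10 t=11s: ALLOW
  req#11 t=12s: ALLOW
  req#12 t=13s: DENY
  req#13 t=14s: DENY
  req#14 t=16s: DENY
  req#15 t=17s: DENY
  req#16 t=18s: DENY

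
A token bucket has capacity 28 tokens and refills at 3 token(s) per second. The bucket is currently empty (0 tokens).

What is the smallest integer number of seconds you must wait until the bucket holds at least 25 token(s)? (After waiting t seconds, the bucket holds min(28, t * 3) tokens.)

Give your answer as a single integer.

Answer: 9

Derivation:
Need t * 3 >= 25, so t >= 25/3.
Smallest integer t = ceil(25/3) = 9.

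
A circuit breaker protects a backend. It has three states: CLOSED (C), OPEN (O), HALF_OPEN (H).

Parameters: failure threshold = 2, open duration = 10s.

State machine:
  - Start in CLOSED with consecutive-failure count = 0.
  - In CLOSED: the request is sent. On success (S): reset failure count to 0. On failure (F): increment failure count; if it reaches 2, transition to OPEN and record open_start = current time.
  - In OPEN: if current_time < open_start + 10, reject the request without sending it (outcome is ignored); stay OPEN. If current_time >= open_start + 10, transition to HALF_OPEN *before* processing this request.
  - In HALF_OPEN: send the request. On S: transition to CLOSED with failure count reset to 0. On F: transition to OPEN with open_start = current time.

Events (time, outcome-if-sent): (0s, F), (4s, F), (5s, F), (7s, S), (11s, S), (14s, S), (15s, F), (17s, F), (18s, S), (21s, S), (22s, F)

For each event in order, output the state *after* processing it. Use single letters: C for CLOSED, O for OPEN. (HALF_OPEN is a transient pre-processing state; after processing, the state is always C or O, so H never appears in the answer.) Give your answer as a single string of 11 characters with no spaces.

State after each event:
  event#1 t=0s outcome=F: state=CLOSED
  event#2 t=4s outcome=F: state=OPEN
  event#3 t=5s outcome=F: state=OPEN
  event#4 t=7s outcome=S: state=OPEN
  event#5 t=11s outcome=S: state=OPEN
  event#6 t=14s outcome=S: state=CLOSED
  event#7 t=15s outcome=F: state=CLOSED
  event#8 t=17s outcome=F: state=OPEN
  event#9 t=18s outcome=S: state=OPEN
  event#10 t=21s outcome=S: state=OPEN
  event#11 t=22s outcome=F: state=OPEN

Answer: COOOOCCOOOO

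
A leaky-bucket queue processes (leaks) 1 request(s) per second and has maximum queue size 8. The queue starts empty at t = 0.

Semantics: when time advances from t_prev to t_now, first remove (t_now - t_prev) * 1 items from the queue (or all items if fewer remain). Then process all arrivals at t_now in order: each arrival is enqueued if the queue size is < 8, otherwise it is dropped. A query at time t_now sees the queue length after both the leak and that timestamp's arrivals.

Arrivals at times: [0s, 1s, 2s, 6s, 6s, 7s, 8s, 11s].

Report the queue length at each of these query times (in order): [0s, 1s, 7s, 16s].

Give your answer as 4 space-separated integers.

Queue lengths at query times:
  query t=0s: backlog = 1
  query t=1s: backlog = 1
  query t=7s: backlog = 2
  query t=16s: backlog = 0

Answer: 1 1 2 0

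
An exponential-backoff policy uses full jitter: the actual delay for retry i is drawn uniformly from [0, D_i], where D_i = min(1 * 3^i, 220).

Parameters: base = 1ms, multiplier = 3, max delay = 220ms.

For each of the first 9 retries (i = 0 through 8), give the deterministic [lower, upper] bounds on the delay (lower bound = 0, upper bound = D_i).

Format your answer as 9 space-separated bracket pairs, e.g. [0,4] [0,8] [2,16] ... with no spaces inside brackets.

Answer: [0,1] [0,3] [0,9] [0,27] [0,81] [0,220] [0,220] [0,220] [0,220]

Derivation:
Computing bounds per retry:
  i=0: D_i=min(1*3^0,220)=1, bounds=[0,1]
  i=1: D_i=min(1*3^1,220)=3, bounds=[0,3]
  i=2: D_i=min(1*3^2,220)=9, bounds=[0,9]
  i=3: D_i=min(1*3^3,220)=27, bounds=[0,27]
  i=4: D_i=min(1*3^4,220)=81, bounds=[0,81]
  i=5: D_i=min(1*3^5,220)=220, bounds=[0,220]
  i=6: D_i=min(1*3^6,220)=220, bounds=[0,220]
  i=7: D_i=min(1*3^7,220)=220, bounds=[0,220]
  i=8: D_i=min(1*3^8,220)=220, bounds=[0,220]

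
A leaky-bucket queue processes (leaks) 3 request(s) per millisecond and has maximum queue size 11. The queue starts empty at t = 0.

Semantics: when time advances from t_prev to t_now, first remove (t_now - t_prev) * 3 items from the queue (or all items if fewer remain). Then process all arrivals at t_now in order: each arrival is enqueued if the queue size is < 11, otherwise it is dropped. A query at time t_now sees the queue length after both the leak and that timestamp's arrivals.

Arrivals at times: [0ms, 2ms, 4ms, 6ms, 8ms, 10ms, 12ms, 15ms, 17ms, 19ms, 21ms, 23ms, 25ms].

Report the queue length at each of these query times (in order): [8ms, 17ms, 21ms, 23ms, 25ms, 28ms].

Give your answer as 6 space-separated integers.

Answer: 1 1 1 1 1 0

Derivation:
Queue lengths at query times:
  query t=8ms: backlog = 1
  query t=17ms: backlog = 1
  query t=21ms: backlog = 1
  query t=23ms: backlog = 1
  query t=25ms: backlog = 1
  query t=28ms: backlog = 0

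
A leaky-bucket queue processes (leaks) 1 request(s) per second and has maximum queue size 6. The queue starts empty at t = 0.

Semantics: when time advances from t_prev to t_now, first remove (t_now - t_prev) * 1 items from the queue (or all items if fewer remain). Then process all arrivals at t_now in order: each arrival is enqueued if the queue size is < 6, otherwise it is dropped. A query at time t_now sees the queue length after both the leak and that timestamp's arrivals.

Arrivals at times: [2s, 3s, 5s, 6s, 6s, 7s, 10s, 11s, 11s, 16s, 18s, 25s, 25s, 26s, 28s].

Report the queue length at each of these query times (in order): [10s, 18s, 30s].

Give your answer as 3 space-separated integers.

Answer: 1 1 0

Derivation:
Queue lengths at query times:
  query t=10s: backlog = 1
  query t=18s: backlog = 1
  query t=30s: backlog = 0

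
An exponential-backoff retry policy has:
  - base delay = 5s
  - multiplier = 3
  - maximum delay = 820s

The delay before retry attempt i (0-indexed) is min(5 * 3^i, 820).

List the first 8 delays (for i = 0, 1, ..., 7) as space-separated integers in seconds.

Answer: 5 15 45 135 405 820 820 820

Derivation:
Computing each delay:
  i=0: min(5*3^0, 820) = 5
  i=1: min(5*3^1, 820) = 15
  i=2: min(5*3^2, 820) = 45
  i=3: min(5*3^3, 820) = 135
  i=4: min(5*3^4, 820) = 405
  i=5: min(5*3^5, 820) = 820
  i=6: min(5*3^6, 820) = 820
  i=7: min(5*3^7, 820) = 820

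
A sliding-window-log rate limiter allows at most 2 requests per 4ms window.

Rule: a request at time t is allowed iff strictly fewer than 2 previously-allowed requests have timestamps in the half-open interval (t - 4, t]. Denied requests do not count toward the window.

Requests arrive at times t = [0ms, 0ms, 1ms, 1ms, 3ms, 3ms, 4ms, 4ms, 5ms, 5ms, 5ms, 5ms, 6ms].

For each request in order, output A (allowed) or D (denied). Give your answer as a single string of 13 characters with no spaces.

Tracking allowed requests in the window:
  req#1 t=0ms: ALLOW
  req#2 t=0ms: ALLOW
  req#3 t=1ms: DENY
  req#4 t=1ms: DENY
  req#5 t=3ms: DENY
  req#6 t=3ms: DENY
  req#7 t=4ms: ALLOW
  req#8 t=4ms: ALLOW
  req#9 t=5ms: DENY
  req#10 t=5ms: DENY
  req#11 t=5ms: DENY
  req#12 t=5ms: DENY
  req#13 t=6ms: DENY

Answer: AADDDDAADDDDD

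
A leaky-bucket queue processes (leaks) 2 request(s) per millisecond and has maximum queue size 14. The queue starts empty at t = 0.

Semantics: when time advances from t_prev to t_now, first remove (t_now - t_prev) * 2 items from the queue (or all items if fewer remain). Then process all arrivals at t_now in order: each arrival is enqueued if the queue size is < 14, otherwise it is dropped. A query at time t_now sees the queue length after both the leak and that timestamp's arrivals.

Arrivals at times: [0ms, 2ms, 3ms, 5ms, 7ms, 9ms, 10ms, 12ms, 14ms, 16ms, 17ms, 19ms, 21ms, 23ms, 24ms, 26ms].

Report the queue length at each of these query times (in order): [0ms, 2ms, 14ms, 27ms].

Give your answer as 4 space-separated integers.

Answer: 1 1 1 0

Derivation:
Queue lengths at query times:
  query t=0ms: backlog = 1
  query t=2ms: backlog = 1
  query t=14ms: backlog = 1
  query t=27ms: backlog = 0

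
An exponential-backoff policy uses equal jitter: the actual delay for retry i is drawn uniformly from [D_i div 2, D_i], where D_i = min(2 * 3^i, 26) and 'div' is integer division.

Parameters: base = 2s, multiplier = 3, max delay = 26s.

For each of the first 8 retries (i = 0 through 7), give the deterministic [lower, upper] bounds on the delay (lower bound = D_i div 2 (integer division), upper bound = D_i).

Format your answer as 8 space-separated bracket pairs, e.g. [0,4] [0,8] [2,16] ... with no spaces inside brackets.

Computing bounds per retry:
  i=0: D_i=min(2*3^0,26)=2, bounds=[1,2]
  i=1: D_i=min(2*3^1,26)=6, bounds=[3,6]
  i=2: D_i=min(2*3^2,26)=18, bounds=[9,18]
  i=3: D_i=min(2*3^3,26)=26, bounds=[13,26]
  i=4: D_i=min(2*3^4,26)=26, bounds=[13,26]
  i=5: D_i=min(2*3^5,26)=26, bounds=[13,26]
  i=6: D_i=min(2*3^6,26)=26, bounds=[13,26]
  i=7: D_i=min(2*3^7,26)=26, bounds=[13,26]

Answer: [1,2] [3,6] [9,18] [13,26] [13,26] [13,26] [13,26] [13,26]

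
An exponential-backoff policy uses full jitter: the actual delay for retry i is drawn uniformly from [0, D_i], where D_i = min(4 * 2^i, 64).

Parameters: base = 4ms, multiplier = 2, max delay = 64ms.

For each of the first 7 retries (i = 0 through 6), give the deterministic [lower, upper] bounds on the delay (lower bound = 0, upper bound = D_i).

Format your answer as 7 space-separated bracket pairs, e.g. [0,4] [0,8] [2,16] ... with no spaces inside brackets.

Answer: [0,4] [0,8] [0,16] [0,32] [0,64] [0,64] [0,64]

Derivation:
Computing bounds per retry:
  i=0: D_i=min(4*2^0,64)=4, bounds=[0,4]
  i=1: D_i=min(4*2^1,64)=8, bounds=[0,8]
  i=2: D_i=min(4*2^2,64)=16, bounds=[0,16]
  i=3: D_i=min(4*2^3,64)=32, bounds=[0,32]
  i=4: D_i=min(4*2^4,64)=64, bounds=[0,64]
  i=5: D_i=min(4*2^5,64)=64, bounds=[0,64]
  i=6: D_i=min(4*2^6,64)=64, bounds=[0,64]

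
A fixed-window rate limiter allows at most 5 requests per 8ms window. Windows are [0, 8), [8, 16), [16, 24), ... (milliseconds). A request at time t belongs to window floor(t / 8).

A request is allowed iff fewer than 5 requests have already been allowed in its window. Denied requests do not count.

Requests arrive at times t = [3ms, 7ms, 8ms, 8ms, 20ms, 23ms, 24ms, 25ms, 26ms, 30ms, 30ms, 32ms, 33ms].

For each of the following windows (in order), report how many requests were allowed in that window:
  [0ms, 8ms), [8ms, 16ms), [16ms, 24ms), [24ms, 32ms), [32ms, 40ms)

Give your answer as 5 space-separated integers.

Processing requests:
  req#1 t=3ms (window 0): ALLOW
  req#2 t=7ms (window 0): ALLOW
  req#3 t=8ms (window 1): ALLOW
  req#4 t=8ms (window 1): ALLOW
  req#5 t=20ms (window 2): ALLOW
  req#6 t=23ms (window 2): ALLOW
  req#7 t=24ms (window 3): ALLOW
  req#8 t=25ms (window 3): ALLOW
  req#9 t=26ms (window 3): ALLOW
  req#10 t=30ms (window 3): ALLOW
  req#11 t=30ms (window 3): ALLOW
  req#12 t=32ms (window 4): ALLOW
  req#13 t=33ms (window 4): ALLOW

Allowed counts by window: 2 2 2 5 2

Answer: 2 2 2 5 2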